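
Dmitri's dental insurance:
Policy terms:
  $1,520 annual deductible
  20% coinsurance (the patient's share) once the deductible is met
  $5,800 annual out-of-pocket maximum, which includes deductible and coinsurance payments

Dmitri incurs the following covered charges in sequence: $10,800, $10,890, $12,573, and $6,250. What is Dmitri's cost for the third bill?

$246

Claim 1 — $10,800: $1,520 to deductible, leaving $9,280; 20% of $9,280 = $1,856. Patient pays $3,376; OOP now $3,376.
Claim 2 — $10,890: deductible already satisfied, so patient's share is 20% × $10,890 = $2,178. Patient owes $2,178 (running OOP $5,554).
Claim 3 — $12,573: 20% coinsurance on $12,573 = $2,514.60. Adding that to $5,554 gives $8,068.60, past the $5,800 cap; patient pays only $5,800 − $5,554 = $246.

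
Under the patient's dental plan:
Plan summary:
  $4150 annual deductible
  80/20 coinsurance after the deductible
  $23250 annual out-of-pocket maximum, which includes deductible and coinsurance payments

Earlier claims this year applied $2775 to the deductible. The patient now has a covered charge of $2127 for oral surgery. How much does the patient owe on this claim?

$1525.40

Deductible still to meet: $4150 − $2775 = $1375.
The remaining $752 (= $2127 − $1375) moves to coinsurance.
Coinsurance: $752 × 20% = $150.40.
Patient responsibility before any cap: $1375 + $150.40 = $1525.40.
Year-to-date out-of-pocket becomes $2775 + $1525.40 = $4300.40, still under the $23250 maximum, so no cap applies.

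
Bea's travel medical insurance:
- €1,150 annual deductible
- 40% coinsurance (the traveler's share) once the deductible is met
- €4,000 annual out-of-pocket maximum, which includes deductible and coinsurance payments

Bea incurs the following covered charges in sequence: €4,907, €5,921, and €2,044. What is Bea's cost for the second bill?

Claim 1 (€4,907): €1,150 finishes the deductible; €3,757 goes to coinsurance; traveler's 40% is €1,502.80. Traveler pays €2,652.80; OOP now €2,652.80.
Claim 2 (€5,921): deductible already satisfied, so traveler's share is 40% × €5,921 = €2,368.40. Adding that to €2,652.80 gives €5,021.20, past the €4,000 cap; traveler pays only €4,000 − €2,652.80 = €1,347.20.

€1,347.20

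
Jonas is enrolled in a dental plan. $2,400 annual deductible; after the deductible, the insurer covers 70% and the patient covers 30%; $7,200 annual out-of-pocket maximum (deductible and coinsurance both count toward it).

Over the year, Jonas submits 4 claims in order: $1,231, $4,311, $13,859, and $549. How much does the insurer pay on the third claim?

Bill 1, $1,231: entire amount goes to the deductible. Patient pays $1,231; OOP now $1,231. Plan pays $1,231 − $1,231 = $0.
Bill 2, $4,311: deductible takes $1,169, $3,142 remains; patient's 30% is $942.60. Patient pays $2,111.60; OOP now $3,342.60. Plan pays $4,311 − $2,111.60 = $2,199.40.
Bill 3, $13,859: deductible met; 30% of $13,859 = $4,157.70. Adding that to $3,342.60 gives $7,500.30, past the $7,200 cap; patient pays only $7,200 − $3,342.60 = $3,857.40. Insurer: $13,859 − $3,857.40 = $10,001.60.

$10,001.60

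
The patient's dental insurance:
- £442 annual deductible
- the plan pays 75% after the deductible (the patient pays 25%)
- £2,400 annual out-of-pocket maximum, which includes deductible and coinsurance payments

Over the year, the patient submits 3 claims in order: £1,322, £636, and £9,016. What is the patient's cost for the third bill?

Bill 1, £1,322: £442 to deductible, leaving £880; 25% of £880 = £220. Cost to patient: £662. OOP to date £662.
Bill 2, £636: 25% coinsurance on £636 = £159. Cost to patient: £159. OOP to date £821.
Bill 3, £9,016: deductible met; 25% of £9,016 = £2,254. That would push OOP to £3,075, over the £2,400 cap, so patient pays £2,400 − £821 = £1,579.

£1,579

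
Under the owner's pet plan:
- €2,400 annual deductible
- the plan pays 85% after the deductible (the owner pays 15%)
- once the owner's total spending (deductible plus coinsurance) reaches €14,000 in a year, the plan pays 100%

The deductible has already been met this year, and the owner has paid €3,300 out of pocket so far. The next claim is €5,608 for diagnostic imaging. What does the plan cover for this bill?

€4,766.80

With the deductible met, the entire €5,608 is subject to coinsurance.
Coinsurance: €5,608 × 15% = €841.20.
Cumulative spending €3,300 + €841.20 = €4,141.20 stays under the €14,000 maximum.
Insurer pays the balance: €5,608 − €841.20 = €4,766.80.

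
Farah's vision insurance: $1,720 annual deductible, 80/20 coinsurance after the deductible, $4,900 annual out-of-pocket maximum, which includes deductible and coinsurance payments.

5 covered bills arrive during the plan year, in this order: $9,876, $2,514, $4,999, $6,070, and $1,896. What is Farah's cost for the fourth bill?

$46.20

Claim 1 — $9,876: $1,720 to deductible, leaving $8,156; coinsurance $8,156 × 20% = $1,631.20. Member pays $3,351.20; OOP now $3,351.20.
Claim 2 — $2,514: deductible met; 20% of $2,514 = $502.80. Member pays $502.80; OOP now $3,854.
Claim 3 — $4,999: deductible met; 20% of $4,999 = $999.80. Cost to member: $999.80. OOP to date $4,853.80.
Claim 4 — $6,070: deductible already satisfied, so member's share is 20% × $6,070 = $1,214. OOP would hit $6,067.80 > $4,900, so the cap limits the member to $4,900 − $4,853.80 = $46.20.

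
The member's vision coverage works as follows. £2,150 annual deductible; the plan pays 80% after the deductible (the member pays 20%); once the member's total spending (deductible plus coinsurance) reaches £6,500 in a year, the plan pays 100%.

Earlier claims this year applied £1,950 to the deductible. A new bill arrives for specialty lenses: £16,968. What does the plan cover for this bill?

£13,414.40

Deductible still to meet: £2,150 − £1,950 = £200.
After the £200 deductible portion, £16,968 − £200 = £16,768 is subject to coinsurance.
Member's 20% share of £16,768 is £3,353.60.
Member responsibility before any cap: £200 + £3,353.60 = £3,553.60.
Year-to-date out-of-pocket becomes £1,950 + £3,553.60 = £5,503.60, still under the £6,500 maximum, so no cap applies.
The plan picks up £16,968 − £3,553.60 = £13,414.40.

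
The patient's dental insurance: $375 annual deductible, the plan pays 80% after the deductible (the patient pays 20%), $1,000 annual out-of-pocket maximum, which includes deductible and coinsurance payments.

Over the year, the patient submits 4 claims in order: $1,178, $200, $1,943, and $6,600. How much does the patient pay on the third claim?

$388.60

Claim 1 — $1,178: deductible takes $375, $803 remains; patient's 20% is $160.60. Patient owes $535.60 (running OOP $535.60).
Claim 2 — $200: deductible already satisfied, so patient's share is 20% × $200 = $40. Patient owes $40 (running OOP $575.60).
Claim 3 — $1,943: deductible met; 20% of $1,943 = $388.60. Cost to patient: $388.60. OOP to date $964.20.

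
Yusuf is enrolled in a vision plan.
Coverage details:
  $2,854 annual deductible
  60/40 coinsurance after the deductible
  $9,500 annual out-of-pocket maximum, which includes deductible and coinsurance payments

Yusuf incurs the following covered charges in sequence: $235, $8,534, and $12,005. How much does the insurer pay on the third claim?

Claim 1 ($235): fully absorbed by the deductible. Member pays $235; OOP now $235. Plan pays $235 − $235 = $0.
Claim 2 ($8,534): deductible takes $2,619, $5,915 remains; coinsurance $5,915 × 40% = $2,366. Member owes $4,985 (running OOP $5,220). Insurer: $8,534 − $4,985 = $3,549.
Claim 3 ($12,005): deductible already satisfied, so member's share is 40% × $12,005 = $4,802. Adding that to $5,220 gives $10,022, past the $9,500 cap; member pays only $9,500 − $5,220 = $4,280. Plan pays $12,005 − $4,280 = $7,725.

$7,725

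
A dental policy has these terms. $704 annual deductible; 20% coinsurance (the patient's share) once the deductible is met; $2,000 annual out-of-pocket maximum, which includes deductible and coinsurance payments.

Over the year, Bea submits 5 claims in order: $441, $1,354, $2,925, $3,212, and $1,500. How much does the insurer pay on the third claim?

$2,340

#1 ($441): fully absorbed by the deductible. Cost to patient: $441. OOP to date $441. Insurer: $441 − $441 = $0.
#2 ($1,354): deductible takes $263, $1,091 remains; coinsurance $1,091 × 20% = $218.20. Patient owes $481.20 (running OOP $922.20). Plan pays $1,354 − $481.20 = $872.80.
#3 ($2,925): deductible met; 20% of $2,925 = $585. Patient pays $585; OOP now $1,507.20. Insurer: $2,925 − $585 = $2,340.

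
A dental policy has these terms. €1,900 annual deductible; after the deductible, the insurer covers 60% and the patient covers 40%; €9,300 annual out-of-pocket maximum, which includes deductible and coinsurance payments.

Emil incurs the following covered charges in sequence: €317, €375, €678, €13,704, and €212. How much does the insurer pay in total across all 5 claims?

Claim 1 (€317): entire amount goes to the deductible. Patient owes €317 (running OOP €317). Insurer: €317 − €317 = €0.
Claim 2 (€375): entire amount goes to the deductible. Patient pays €375; OOP now €692. Plan pays €375 − €375 = €0.
Claim 3 (€678): all of it applies to the deductible. Patient pays €678; OOP now €1,370. Plan pays €678 − €678 = €0.
Claim 4 (€13,704): €530 finishes the deductible; €13,174 goes to coinsurance; coinsurance €13,174 × 40% = €5,269.60. Cost to patient: €5,799.60. OOP to date €7,169.60. Plan pays €13,704 − €5,799.60 = €7,904.40.
Claim 5 (€212): deductible already satisfied, so patient's share is 40% × €212 = €84.80. Patient pays €84.80; OOP now €7,254.40. Plan pays €212 − €84.80 = €127.20.
Insurer total = bills − patient's total = €15,286 − €7,254.40 = €8,031.60.

€8,031.60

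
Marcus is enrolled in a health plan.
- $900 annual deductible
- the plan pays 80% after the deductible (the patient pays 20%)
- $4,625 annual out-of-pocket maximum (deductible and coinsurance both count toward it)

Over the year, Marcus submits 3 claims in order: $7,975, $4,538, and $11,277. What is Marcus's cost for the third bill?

Claim 1 — $7,975: $900 finishes the deductible; $7,075 goes to coinsurance; 20% of $7,075 = $1,415. Patient pays $2,315; OOP now $2,315.
Claim 2 — $4,538: deductible already satisfied, so patient's share is 20% × $4,538 = $907.60. Patient pays $907.60; OOP now $3,222.60.
Claim 3 — $11,277: deductible met; 20% of $11,277 = $2,255.40. That would push OOP to $5,478, over the $4,625 cap, so patient pays $4,625 − $3,222.60 = $1,402.40.

$1,402.40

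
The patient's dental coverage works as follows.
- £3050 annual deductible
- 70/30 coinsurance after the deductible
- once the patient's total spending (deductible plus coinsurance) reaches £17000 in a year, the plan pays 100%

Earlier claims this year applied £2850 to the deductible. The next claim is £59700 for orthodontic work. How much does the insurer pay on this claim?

£45550

£2850 of the £3050 deductible is already met, leaving £200.
That leaves £59700 − £200 = £59500 for coinsurance.
Patient's 30% share of £59500 is £17850.
So the patient owes £200 + £17850 = £18050 before any cap.
Year-to-date out-of-pocket would reach £2850 + £18050 = £20900, above the £17000 maximum, so the patient pays only £17000 − £2850 = £14150.
The insurer covers the remainder: £59700 − £14150 = £45550.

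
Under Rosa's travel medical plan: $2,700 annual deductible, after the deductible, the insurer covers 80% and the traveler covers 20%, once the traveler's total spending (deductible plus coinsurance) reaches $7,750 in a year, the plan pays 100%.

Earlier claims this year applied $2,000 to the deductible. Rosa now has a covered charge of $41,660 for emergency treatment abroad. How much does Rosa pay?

Remaining deductible: $2,700 − $2,000 = $700.
The remaining $40,960 (= $41,660 − $700) moves to coinsurance.
Traveler's 20% share of $40,960 is $8,192.
Traveler responsibility before any cap: $700 + $8,192 = $8,892.
Adding $8,892 to the $2,000 already spent would give $10,892, which exceeds the $7,750 cap; the traveler pays just $7,750 − $2,000 = $5,750.

$5,750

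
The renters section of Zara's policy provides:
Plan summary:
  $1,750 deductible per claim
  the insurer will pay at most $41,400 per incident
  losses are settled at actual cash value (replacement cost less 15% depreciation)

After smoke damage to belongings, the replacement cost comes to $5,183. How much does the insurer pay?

Actual cash value after 15% depreciation: $5,183 × 85% = $4,405.55.
Subtract the deductible: $4,405.55 − $1,750 = $2,655.55.
That's under the $41,400 cap, so the insurer reimburses the full $2,655.55.

$2,655.55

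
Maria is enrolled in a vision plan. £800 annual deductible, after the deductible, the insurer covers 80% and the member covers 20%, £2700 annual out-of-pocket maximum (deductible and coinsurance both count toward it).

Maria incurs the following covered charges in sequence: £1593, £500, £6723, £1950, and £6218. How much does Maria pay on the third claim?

Bill 1, £1593: £800 to deductible, leaving £793; coinsurance £793 × 20% = £158.60. Cost to member: £958.60. OOP to date £958.60.
Bill 2, £500: 20% coinsurance on £500 = £100. Member pays £100; OOP now £1058.60.
Bill 3, £6723: 20% coinsurance on £6723 = £1344.60. Member owes £1344.60 (running OOP £2403.20).

£1344.60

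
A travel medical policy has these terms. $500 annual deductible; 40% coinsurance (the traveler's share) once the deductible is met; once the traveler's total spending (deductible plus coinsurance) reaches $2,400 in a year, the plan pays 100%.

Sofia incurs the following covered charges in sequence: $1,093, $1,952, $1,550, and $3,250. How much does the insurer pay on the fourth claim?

$2,988

Claim 1 ($1,093): deductible takes $500, $593 remains; coinsurance $593 × 40% = $237.20. Traveler owes $737.20 (running OOP $737.20). Insurer: $1,093 − $737.20 = $355.80.
Claim 2 ($1,952): deductible met; 40% of $1,952 = $780.80. Traveler owes $780.80 (running OOP $1,518). Insurer: $1,952 − $780.80 = $1,171.20.
Claim 3 ($1,550): 40% coinsurance on $1,550 = $620. Traveler pays $620; OOP now $2,138. Plan pays $1,550 − $620 = $930.
Claim 4 ($3,250): deductible met; 40% of $3,250 = $1,300. OOP would hit $3,438 > $2,400, so the cap limits the traveler to $2,400 − $2,138 = $262. Plan pays $3,250 − $262 = $2,988.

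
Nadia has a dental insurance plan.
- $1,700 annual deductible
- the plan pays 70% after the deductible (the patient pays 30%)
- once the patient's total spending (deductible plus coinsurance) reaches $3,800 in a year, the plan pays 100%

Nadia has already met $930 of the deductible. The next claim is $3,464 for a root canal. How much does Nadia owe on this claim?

Deductible still to meet: $1,700 − $930 = $770.
After the $770 deductible portion, $3,464 − $770 = $2,694 is subject to coinsurance.
Patient's 30% share of $2,694 is $808.20.
That puts the patient's cost at $770 + $808.20 = $1,578.20 before any cap.
Cumulative spending $930 + $1,578.20 = $2,508.20 stays under the $3,800 maximum.

$1,578.20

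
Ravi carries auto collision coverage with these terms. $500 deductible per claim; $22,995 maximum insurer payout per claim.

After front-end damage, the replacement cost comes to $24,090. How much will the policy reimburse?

$22,995

Less the $500 deductible: $24,090 − $500 = $23,590.
Since $23,590 > $22,995, the payout is capped at $22,995.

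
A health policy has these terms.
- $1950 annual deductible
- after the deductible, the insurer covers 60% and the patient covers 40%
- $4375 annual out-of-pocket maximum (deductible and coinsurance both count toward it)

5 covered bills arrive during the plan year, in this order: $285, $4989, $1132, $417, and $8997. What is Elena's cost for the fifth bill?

$475.80

#1 ($285): entire amount goes to the deductible. Patient pays $285; OOP now $285.
#2 ($4989): $1665 to deductible, leaving $3324; coinsurance $3324 × 40% = $1329.60. Patient owes $2994.60 (running OOP $3279.60).
#3 ($1132): deductible already satisfied, so patient's share is 40% × $1132 = $452.80. Patient pays $452.80; OOP now $3732.40.
#4 ($417): 40% coinsurance on $417 = $166.80. Patient pays $166.80; OOP now $3899.20.
#5 ($8997): deductible met; 40% of $8997 = $3598.80. Adding that to $3899.20 gives $7498, past the $4375 cap; patient pays only $4375 − $3899.20 = $475.80.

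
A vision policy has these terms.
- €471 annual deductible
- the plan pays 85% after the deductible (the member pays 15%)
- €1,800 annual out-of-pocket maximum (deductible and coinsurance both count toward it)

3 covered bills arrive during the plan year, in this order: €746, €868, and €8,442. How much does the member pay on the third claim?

#1 (€746): deductible takes €471, €275 remains; coinsurance €275 × 15% = €41.25. Cost to member: €512.25. OOP to date €512.25.
#2 (€868): deductible met; 15% of €868 = €130.20. Member pays €130.20; OOP now €642.45.
#3 (€8,442): deductible met; 15% of €8,442 = €1,266.30. Adding that to €642.45 gives €1,908.75, past the €1,800 cap; member pays only €1,800 − €642.45 = €1,157.55.

€1,157.55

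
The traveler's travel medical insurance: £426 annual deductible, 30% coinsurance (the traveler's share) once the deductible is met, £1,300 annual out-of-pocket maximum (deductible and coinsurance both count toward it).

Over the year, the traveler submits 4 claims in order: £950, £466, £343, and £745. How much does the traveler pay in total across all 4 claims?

#1 (£950): £426 finishes the deductible; £524 goes to coinsurance; traveler's 30% is £157.20. Cost to traveler: £583.20. OOP to date £583.20.
#2 (£466): 30% coinsurance on £466 = £139.80. Traveler pays £139.80; OOP now £723.
#3 (£343): deductible met; 30% of £343 = £102.90. Cost to traveler: £102.90. OOP to date £825.90.
#4 (£745): 30% coinsurance on £745 = £223.50. Cost to traveler: £223.50. OOP to date £1,049.40.
Total paid by the traveler: £583.20 + £139.80 + £102.90 + £223.50 = £1,049.40.

£1,049.40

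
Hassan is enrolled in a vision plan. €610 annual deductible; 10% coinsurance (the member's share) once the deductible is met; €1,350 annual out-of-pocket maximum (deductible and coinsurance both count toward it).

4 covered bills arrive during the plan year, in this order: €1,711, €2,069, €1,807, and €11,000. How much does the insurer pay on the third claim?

Claim 1 — €1,711: €610 to deductible, leaving €1,101; 10% of €1,101 = €110.10. Member owes €720.10 (running OOP €720.10). Insurer: €1,711 − €720.10 = €990.90.
Claim 2 — €2,069: 10% coinsurance on €2,069 = €206.90. Member pays €206.90; OOP now €927. Insurer: €2,069 − €206.90 = €1,862.10.
Claim 3 — €1,807: 10% coinsurance on €1,807 = €180.70. Member pays €180.70; OOP now €1,107.70. Insurer: €1,807 − €180.70 = €1,626.30.

€1,626.30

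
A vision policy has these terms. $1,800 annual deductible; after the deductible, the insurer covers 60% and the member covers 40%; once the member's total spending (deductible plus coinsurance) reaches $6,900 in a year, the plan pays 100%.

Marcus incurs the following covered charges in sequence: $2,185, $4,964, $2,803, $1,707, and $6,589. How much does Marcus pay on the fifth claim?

$1,156.40

#1 ($2,185): $1,800 to deductible, leaving $385; member's 40% is $154. Member pays $1,954; OOP now $1,954.
#2 ($4,964): 40% coinsurance on $4,964 = $1,985.60. Member owes $1,985.60 (running OOP $3,939.60).
#3 ($2,803): 40% coinsurance on $2,803 = $1,121.20. Member pays $1,121.20; OOP now $5,060.80.
#4 ($1,707): deductible already satisfied, so member's share is 40% × $1,707 = $682.80. Member pays $682.80; OOP now $5,743.60.
#5 ($6,589): deductible met; 40% of $6,589 = $2,635.60. That would push OOP to $8,379.20, over the $6,900 cap, so member pays $6,900 − $5,743.60 = $1,156.40.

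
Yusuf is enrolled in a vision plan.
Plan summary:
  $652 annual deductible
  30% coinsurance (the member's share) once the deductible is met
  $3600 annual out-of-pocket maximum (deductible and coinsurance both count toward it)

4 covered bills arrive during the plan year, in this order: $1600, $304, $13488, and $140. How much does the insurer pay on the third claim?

$10915.60

Claim 1 ($1600): $652 to deductible, leaving $948; coinsurance $948 × 30% = $284.40. Member pays $936.40; OOP now $936.40. Insurer: $1600 − $936.40 = $663.60.
Claim 2 ($304): 30% coinsurance on $304 = $91.20. Cost to member: $91.20. OOP to date $1027.60. Insurer: $304 − $91.20 = $212.80.
Claim 3 ($13488): deductible met; 30% of $13488 = $4046.40. That would push OOP to $5074, over the $3600 cap, so member pays $3600 − $1027.60 = $2572.40. Insurer: $13488 − $2572.40 = $10915.60.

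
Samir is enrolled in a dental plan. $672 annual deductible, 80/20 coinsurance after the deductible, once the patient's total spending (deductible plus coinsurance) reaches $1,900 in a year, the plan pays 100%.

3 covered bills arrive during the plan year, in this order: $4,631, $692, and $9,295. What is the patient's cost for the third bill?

$297.80

#1 ($4,631): $672 finishes the deductible; $3,959 goes to coinsurance; coinsurance $3,959 × 20% = $791.80. Patient pays $1,463.80; OOP now $1,463.80.
#2 ($692): deductible met; 20% of $692 = $138.40. Cost to patient: $138.40. OOP to date $1,602.20.
#3 ($9,295): deductible met; 20% of $9,295 = $1,859. OOP would hit $3,461.20 > $1,900, so the cap limits the patient to $1,900 − $1,602.20 = $297.80.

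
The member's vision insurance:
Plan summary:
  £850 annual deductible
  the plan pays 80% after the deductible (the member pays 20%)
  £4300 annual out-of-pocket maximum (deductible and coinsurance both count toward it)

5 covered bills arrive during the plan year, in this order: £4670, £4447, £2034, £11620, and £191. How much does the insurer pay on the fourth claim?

£10230.20

Bill 1, £4670: £850 finishes the deductible; £3820 goes to coinsurance; member's 20% is £764. Cost to member: £1614. OOP to date £1614. Insurer: £4670 − £1614 = £3056.
Bill 2, £4447: deductible already satisfied, so member's share is 20% × £4447 = £889.40. Cost to member: £889.40. OOP to date £2503.40. Insurer: £4447 − £889.40 = £3557.60.
Bill 3, £2034: deductible met; 20% of £2034 = £406.80. Member owes £406.80 (running OOP £2910.20). Insurer: £2034 − £406.80 = £1627.20.
Bill 4, £11620: deductible already satisfied, so member's share is 20% × £11620 = £2324. Adding that to £2910.20 gives £5234.20, past the £4300 cap; member pays only £4300 − £2910.20 = £1389.80. Insurer: £11620 − £1389.80 = £10230.20.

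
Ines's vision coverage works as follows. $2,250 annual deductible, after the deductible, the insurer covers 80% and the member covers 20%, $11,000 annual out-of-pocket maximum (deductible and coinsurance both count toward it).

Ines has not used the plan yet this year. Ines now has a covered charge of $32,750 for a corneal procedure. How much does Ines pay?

$8,350

The full $2,250 deductible is still open; $2,250 of this bill applies to it.
After the $2,250 deductible portion, $32,750 − $2,250 = $30,500 is subject to coinsurance.
20% of $30,500 = $6,100 falls to the member.
So the member owes $2,250 + $6,100 = $8,350 before any cap.
Cumulative spending $0 + $8,350 = $8,350 stays under the $11,000 maximum.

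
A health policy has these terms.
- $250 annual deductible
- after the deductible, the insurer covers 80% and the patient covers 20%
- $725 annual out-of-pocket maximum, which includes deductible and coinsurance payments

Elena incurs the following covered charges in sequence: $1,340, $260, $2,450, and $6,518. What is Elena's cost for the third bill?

$205

Claim 1 ($1,340): deductible takes $250, $1,090 remains; patient's 20% is $218. Cost to patient: $468. OOP to date $468.
Claim 2 ($260): deductible met; 20% of $260 = $52. Patient owes $52 (running OOP $520).
Claim 3 ($2,450): deductible met; 20% of $2,450 = $490. OOP would hit $1,010 > $725, so the cap limits the patient to $725 − $520 = $205.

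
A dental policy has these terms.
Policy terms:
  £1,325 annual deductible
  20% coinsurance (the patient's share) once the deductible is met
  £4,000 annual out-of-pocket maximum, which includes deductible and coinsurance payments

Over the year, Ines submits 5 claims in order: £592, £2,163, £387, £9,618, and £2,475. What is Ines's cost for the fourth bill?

£1,923.60

#1 (£592): fully absorbed by the deductible. Cost to patient: £592. OOP to date £592.
#2 (£2,163): £733 finishes the deductible; £1,430 goes to coinsurance; patient's 20% is £286. Patient pays £1,019; OOP now £1,611.
#3 (£387): deductible already satisfied, so patient's share is 20% × £387 = £77.40. Cost to patient: £77.40. OOP to date £1,688.40.
#4 (£9,618): 20% coinsurance on £9,618 = £1,923.60. Cost to patient: £1,923.60. OOP to date £3,612.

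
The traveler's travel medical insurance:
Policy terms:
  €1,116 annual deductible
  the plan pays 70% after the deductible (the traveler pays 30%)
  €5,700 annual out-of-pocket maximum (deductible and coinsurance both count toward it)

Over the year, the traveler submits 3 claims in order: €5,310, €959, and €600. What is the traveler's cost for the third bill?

€180

#1 (€5,310): €1,116 to deductible, leaving €4,194; coinsurance €4,194 × 30% = €1,258.20. Traveler pays €2,374.20; OOP now €2,374.20.
#2 (€959): deductible met; 30% of €959 = €287.70. Traveler pays €287.70; OOP now €2,661.90.
#3 (€600): deductible already satisfied, so traveler's share is 30% × €600 = €180. Traveler pays €180; OOP now €2,841.90.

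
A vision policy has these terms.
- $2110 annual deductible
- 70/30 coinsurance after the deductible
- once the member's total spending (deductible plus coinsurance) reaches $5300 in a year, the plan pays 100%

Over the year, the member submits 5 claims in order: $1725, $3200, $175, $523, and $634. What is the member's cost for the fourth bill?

Bill 1, $1725: fully absorbed by the deductible. Member pays $1725; OOP now $1725.
Bill 2, $3200: $385 finishes the deductible; $2815 goes to coinsurance; 30% of $2815 = $844.50. Member owes $1229.50 (running OOP $2954.50).
Bill 3, $175: deductible met; 30% of $175 = $52.50. Member owes $52.50 (running OOP $3007).
Bill 4, $523: deductible already satisfied, so member's share is 30% × $523 = $156.90. Cost to member: $156.90. OOP to date $3163.90.

$156.90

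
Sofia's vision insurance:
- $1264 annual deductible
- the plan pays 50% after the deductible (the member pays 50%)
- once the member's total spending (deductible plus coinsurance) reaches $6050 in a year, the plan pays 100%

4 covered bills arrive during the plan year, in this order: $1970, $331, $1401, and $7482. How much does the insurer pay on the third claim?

$700.50

Claim 1 — $1970: $1264 to deductible, leaving $706; coinsurance $706 × 50% = $353. Cost to member: $1617. OOP to date $1617. Insurer: $1970 − $1617 = $353.
Claim 2 — $331: deductible already satisfied, so member's share is 50% × $331 = $165.50. Member owes $165.50 (running OOP $1782.50). Plan pays $331 − $165.50 = $165.50.
Claim 3 — $1401: deductible met; 50% of $1401 = $700.50. Cost to member: $700.50. OOP to date $2483. Insurer: $1401 − $700.50 = $700.50.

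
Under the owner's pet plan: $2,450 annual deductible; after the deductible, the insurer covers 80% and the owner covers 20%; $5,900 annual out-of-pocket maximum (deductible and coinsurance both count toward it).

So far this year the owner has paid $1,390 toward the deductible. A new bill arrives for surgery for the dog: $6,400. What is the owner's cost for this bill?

$2,128

Deductible still to meet: $2,450 − $1,390 = $1,060.
The remaining $5,340 (= $6,400 − $1,060) moves to coinsurance.
Owner's 20% share of $5,340 is $1,068.
So the owner owes $1,060 + $1,068 = $2,128 before any cap.
Year-to-date out-of-pocket becomes $1,390 + $2,128 = $3,518, still under the $5,900 maximum, so no cap applies.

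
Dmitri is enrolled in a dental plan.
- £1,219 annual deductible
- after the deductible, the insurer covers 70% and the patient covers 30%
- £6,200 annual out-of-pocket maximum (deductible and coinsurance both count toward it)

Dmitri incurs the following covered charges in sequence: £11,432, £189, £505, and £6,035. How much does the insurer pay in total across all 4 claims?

Claim 1 — £11,432: £1,219 finishes the deductible; £10,213 goes to coinsurance; patient's 30% is £3,063.90. Patient owes £4,282.90 (running OOP £4,282.90). Plan pays £11,432 − £4,282.90 = £7,149.10.
Claim 2 — £189: 30% coinsurance on £189 = £56.70. Patient pays £56.70; OOP now £4,339.60. Insurer: £189 − £56.70 = £132.30.
Claim 3 — £505: deductible already satisfied, so patient's share is 30% × £505 = £151.50. Patient owes £151.50 (running OOP £4,491.10). Plan pays £505 − £151.50 = £353.50.
Claim 4 — £6,035: deductible met; 30% of £6,035 = £1,810.50. OOP would hit £6,301.60 > £6,200, so the cap limits the patient to £6,200 − £4,491.10 = £1,708.90. Plan pays £6,035 − £1,708.90 = £4,326.10.
Insurer total = bills − patient's total = £18,161 − £6,200 = £11,961.

£11,961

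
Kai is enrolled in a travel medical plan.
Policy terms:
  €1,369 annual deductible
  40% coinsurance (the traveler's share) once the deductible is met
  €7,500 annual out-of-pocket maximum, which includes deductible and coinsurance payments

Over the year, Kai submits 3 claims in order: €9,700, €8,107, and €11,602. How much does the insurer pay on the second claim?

€5,308.40

Claim 1 — €9,700: deductible takes €1,369, €8,331 remains; 40% of €8,331 = €3,332.40. Cost to traveler: €4,701.40. OOP to date €4,701.40. Insurer: €9,700 − €4,701.40 = €4,998.60.
Claim 2 — €8,107: deductible met; 40% of €8,107 = €3,242.80. Adding that to €4,701.40 gives €7,944.20, past the €7,500 cap; traveler pays only €7,500 − €4,701.40 = €2,798.60. Plan pays €8,107 − €2,798.60 = €5,308.40.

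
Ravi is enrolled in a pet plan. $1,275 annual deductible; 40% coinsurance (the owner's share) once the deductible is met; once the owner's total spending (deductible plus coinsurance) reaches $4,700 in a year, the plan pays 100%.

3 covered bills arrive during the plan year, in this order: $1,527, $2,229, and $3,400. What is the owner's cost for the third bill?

$1,360

Claim 1 — $1,527: $1,275 finishes the deductible; $252 goes to coinsurance; coinsurance $252 × 40% = $100.80. Owner pays $1,375.80; OOP now $1,375.80.
Claim 2 — $2,229: deductible already satisfied, so owner's share is 40% × $2,229 = $891.60. Owner pays $891.60; OOP now $2,267.40.
Claim 3 — $3,400: deductible already satisfied, so owner's share is 40% × $3,400 = $1,360. Cost to owner: $1,360. OOP to date $3,627.40.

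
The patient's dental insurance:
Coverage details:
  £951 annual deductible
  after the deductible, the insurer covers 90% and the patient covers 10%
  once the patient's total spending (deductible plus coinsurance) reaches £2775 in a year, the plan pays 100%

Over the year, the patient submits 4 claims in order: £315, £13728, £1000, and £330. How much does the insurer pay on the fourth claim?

£297

Bill 1, £315: all of it applies to the deductible. Cost to patient: £315. OOP to date £315. Plan pays £315 − £315 = £0.
Bill 2, £13728: £636 to deductible, leaving £13092; patient's 10% is £1309.20. Cost to patient: £1945.20. OOP to date £2260.20. Insurer: £13728 − £1945.20 = £11782.80.
Bill 3, £1000: deductible met; 10% of £1000 = £100. Cost to patient: £100. OOP to date £2360.20. Insurer: £1000 − £100 = £900.
Bill 4, £330: deductible already satisfied, so patient's share is 10% × £330 = £33. Patient pays £33; OOP now £2393.20. Insurer: £330 − £33 = £297.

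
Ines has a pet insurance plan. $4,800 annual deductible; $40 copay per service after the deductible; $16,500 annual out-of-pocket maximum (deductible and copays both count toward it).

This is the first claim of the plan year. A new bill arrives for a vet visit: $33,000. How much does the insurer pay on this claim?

Nothing has been paid toward the $4,800 deductible, so the first $4,800 of this charge is applied there.
That leaves $33,000 − $4,800 = $28,200 for the copay.
Copay on this service: $40.
Owner responsibility before any cap: $4,800 + $40 = $4,840.
Cumulative spending $0 + $4,840 = $4,840 stays under the $16,500 maximum.
The plan picks up $33,000 − $4,840 = $28,160.

$28,160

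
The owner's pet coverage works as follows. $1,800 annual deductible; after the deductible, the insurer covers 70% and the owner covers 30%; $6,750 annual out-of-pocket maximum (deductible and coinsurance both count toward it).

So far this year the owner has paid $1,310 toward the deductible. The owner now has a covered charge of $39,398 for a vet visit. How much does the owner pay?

Deductible still to meet: $1,800 − $1,310 = $490.
That leaves $39,398 − $490 = $38,908 for coinsurance.
Coinsurance: $38,908 × 30% = $11,672.40.
So the owner owes $490 + $11,672.40 = $12,162.40 before any cap.
Adding $12,162.40 to the $1,310 already spent would give $13,472.40, which exceeds the $6,750 cap; the owner pays just $6,750 − $1,310 = $5,440.

$5,440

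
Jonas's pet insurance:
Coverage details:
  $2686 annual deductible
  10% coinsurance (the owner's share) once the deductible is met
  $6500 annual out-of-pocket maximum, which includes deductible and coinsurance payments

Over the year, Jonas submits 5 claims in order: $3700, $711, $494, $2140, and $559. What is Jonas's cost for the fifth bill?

$55.90

Bill 1, $3700: deductible takes $2686, $1014 remains; 10% of $1014 = $101.40. Owner owes $2787.40 (running OOP $2787.40).
Bill 2, $711: deductible already satisfied, so owner's share is 10% × $711 = $71.10. Owner owes $71.10 (running OOP $2858.50).
Bill 3, $494: 10% coinsurance on $494 = $49.40. Cost to owner: $49.40. OOP to date $2907.90.
Bill 4, $2140: deductible already satisfied, so owner's share is 10% × $2140 = $214. Owner owes $214 (running OOP $3121.90).
Bill 5, $559: 10% coinsurance on $559 = $55.90. Owner owes $55.90 (running OOP $3177.80).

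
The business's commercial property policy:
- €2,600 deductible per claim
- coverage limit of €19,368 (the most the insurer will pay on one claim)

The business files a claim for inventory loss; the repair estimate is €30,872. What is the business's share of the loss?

€11,504

Less the €2,600 deductible: €30,872 − €2,600 = €28,272.
€28,272 exceeds the €19,368 limit, so the insurer pays the limit: €19,368.
Business's share is the uncovered remainder: €30,872 − €19,368 = €11,504.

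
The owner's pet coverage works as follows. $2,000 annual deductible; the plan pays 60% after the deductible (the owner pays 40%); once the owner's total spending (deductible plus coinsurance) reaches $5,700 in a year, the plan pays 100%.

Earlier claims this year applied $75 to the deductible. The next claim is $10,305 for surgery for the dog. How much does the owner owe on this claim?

$75 of the $2,000 deductible is already met, leaving $1,925.
The remaining $8,380 (= $10,305 − $1,925) moves to coinsurance.
40% of $8,380 = $3,352 falls to the owner.
Owner responsibility before any cap: $1,925 + $3,352 = $5,277.
Year-to-date out-of-pocket becomes $75 + $5,277 = $5,352, still under the $5,700 maximum, so no cap applies.

$5,277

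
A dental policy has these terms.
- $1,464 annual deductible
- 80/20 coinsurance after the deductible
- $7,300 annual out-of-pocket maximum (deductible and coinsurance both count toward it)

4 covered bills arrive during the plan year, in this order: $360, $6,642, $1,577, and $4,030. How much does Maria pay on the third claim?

$315.40

Claim 1 ($360): all of it applies to the deductible. Patient owes $360 (running OOP $360).
Claim 2 ($6,642): $1,104 finishes the deductible; $5,538 goes to coinsurance; coinsurance $5,538 × 20% = $1,107.60. Patient owes $2,211.60 (running OOP $2,571.60).
Claim 3 ($1,577): deductible already satisfied, so patient's share is 20% × $1,577 = $315.40. Patient owes $315.40 (running OOP $2,887).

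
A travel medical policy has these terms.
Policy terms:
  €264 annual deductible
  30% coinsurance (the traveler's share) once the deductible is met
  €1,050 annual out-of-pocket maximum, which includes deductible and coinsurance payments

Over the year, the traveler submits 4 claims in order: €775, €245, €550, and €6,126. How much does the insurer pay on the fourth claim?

Claim 1 (€775): €264 to deductible, leaving €511; traveler's 30% is €153.30. Traveler pays €417.30; OOP now €417.30. Plan pays €775 − €417.30 = €357.70.
Claim 2 (€245): deductible already satisfied, so traveler's share is 30% × €245 = €73.50. Traveler owes €73.50 (running OOP €490.80). Insurer: €245 − €73.50 = €171.50.
Claim 3 (€550): deductible met; 30% of €550 = €165. Traveler pays €165; OOP now €655.80. Insurer: €550 − €165 = €385.
Claim 4 (€6,126): 30% coinsurance on €6,126 = €1,837.80. Adding that to €655.80 gives €2,493.60, past the €1,050 cap; traveler pays only €1,050 − €655.80 = €394.20. Plan pays €6,126 − €394.20 = €5,731.80.

€5,731.80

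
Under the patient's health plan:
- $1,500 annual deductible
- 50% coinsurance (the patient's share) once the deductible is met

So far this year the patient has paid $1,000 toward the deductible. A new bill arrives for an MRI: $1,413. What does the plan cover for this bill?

$456.50

Deductible still to meet: $1,500 − $1,000 = $500.
That leaves $1,413 − $500 = $913 for coinsurance.
50% of $913 = $456.50 falls to the patient.
So the patient owes $500 + $456.50 = $956.50.
Insurer pays the balance: $1,413 − $956.50 = $456.50.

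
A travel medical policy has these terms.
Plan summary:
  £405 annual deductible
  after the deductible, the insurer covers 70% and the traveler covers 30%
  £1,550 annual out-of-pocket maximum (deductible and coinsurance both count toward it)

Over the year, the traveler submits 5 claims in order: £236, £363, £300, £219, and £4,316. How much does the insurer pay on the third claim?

#1 (£236): entire amount goes to the deductible. Cost to traveler: £236. OOP to date £236. Insurer: £236 − £236 = £0.
#2 (£363): £169 finishes the deductible; £194 goes to coinsurance; traveler's 30% is £58.20. Traveler pays £227.20; OOP now £463.20. Insurer: £363 − £227.20 = £135.80.
#3 (£300): 30% coinsurance on £300 = £90. Traveler owes £90 (running OOP £553.20). Insurer: £300 − £90 = £210.

£210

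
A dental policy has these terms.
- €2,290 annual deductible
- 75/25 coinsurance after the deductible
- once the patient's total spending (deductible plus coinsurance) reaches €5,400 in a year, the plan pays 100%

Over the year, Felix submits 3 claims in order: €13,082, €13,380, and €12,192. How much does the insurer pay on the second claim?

Bill 1, €13,082: €2,290 finishes the deductible; €10,792 goes to coinsurance; patient's 25% is €2,698. Patient owes €4,988 (running OOP €4,988). Plan pays €13,082 − €4,988 = €8,094.
Bill 2, €13,380: deductible already satisfied, so patient's share is 25% × €13,380 = €3,345. OOP would hit €8,333 > €5,400, so the cap limits the patient to €5,400 − €4,988 = €412. Insurer: €13,380 − €412 = €12,968.

€12,968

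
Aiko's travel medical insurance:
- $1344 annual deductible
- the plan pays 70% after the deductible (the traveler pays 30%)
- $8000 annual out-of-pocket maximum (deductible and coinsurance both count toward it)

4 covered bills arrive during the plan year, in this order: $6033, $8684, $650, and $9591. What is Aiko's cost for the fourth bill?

Bill 1, $6033: $1344 to deductible, leaving $4689; coinsurance $4689 × 30% = $1406.70. Traveler pays $2750.70; OOP now $2750.70.
Bill 2, $8684: deductible met; 30% of $8684 = $2605.20. Traveler owes $2605.20 (running OOP $5355.90).
Bill 3, $650: deductible already satisfied, so traveler's share is 30% × $650 = $195. Traveler pays $195; OOP now $5550.90.
Bill 4, $9591: deductible met; 30% of $9591 = $2877.30. Adding that to $5550.90 gives $8428.20, past the $8000 cap; traveler pays only $8000 − $5550.90 = $2449.10.

$2449.10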